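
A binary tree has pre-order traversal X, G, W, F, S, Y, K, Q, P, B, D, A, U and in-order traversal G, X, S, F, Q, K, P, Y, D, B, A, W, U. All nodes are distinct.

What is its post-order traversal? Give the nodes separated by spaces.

The first element of pre-order is the root; it splits in-order into left and right subtrees.
Root X: left subtree has 1 node {G}, right has 11 {S, F, Q, K, P, Y, D, B, A, W, U}.
  Root W: left subtree has 9 nodes {S, F, Q, K, P, Y, D, B, A}, right has 1 {U}.
    Root F: left subtree has 1 node {S}, right has 7 {Q, K, P, Y, D, B, A}.
      Root Y: left subtree has 3 nodes {Q, K, P}, right has 3 {D, B, A}.
        Root K: left subtree has 1 node {Q}, right has 1 {P}.
        Root B: left subtree has 1 node {D}, right has 1 {A}.

G S Q P K D A B Y F U W X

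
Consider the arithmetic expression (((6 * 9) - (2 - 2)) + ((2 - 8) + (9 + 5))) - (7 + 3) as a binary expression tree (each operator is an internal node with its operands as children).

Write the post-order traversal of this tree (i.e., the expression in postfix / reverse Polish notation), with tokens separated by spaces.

6 9 * 2 2 - - 2 8 - 9 5 + + + 7 3 + -

Post-order on an expression tree gives postfix notation: for each operator, emit left operand, right operand, then the operator.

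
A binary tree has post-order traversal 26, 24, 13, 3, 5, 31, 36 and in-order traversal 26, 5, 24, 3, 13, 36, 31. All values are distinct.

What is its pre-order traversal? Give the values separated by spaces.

36 5 26 3 24 13 31

The last element of post-order is the root; it splits in-order into left and right subtrees.
Root 36: left subtree has 5 nodes {26, 5, 24, 3, 13}, right has 1 {31}.
  Root 5: left subtree has 1 node {26}, right has 3 {24, 3, 13}.
    Root 3: left subtree has 1 node {24}, right has 1 {13}.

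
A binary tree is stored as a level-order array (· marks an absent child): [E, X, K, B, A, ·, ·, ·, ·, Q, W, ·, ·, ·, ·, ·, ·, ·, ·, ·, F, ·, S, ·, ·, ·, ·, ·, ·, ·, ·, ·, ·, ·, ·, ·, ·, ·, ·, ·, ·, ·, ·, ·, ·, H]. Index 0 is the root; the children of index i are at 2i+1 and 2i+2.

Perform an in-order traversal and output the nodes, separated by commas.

B, X, Q, F, A, W, H, S, E, K

In-order visits the left subtree, then the node, then the right subtree.
At E: go left to X.
  At X: go left to B.
    B is a leaf — visit B.
  Visit X.
  At X: go right to A.
    At A: go left to Q.
      At Q: no left child.
      Visit Q.
      At Q: go right to F.
        F is a leaf — visit F.
    Visit A.
    At A: go right to W.
      At W: no left child.
      Visit W.
      At W: go right to S.
        At S: go left to H.
          H is a leaf — visit H.
        Visit S.
        At S: no right child.
Visit E.
At E: go right to K.
  K is a leaf — visit K.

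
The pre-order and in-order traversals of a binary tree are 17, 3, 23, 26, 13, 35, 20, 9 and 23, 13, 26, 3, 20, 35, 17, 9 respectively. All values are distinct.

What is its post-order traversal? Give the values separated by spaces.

13 26 23 20 35 3 9 17

The first element of pre-order is the root; it splits in-order into left and right subtrees.
Root 17: left subtree has 6 nodes {23, 13, 26, 3, 20, 35}, right has 1 {9}.
  Root 3: left subtree has 3 nodes {23, 13, 26}, right has 2 {20, 35}.
    Root 23: left subtree has 0 nodes { }, right has 2 {13, 26}.
      Root 26: left subtree has 1 node {13}, right has 0 { }.
    Root 35: left subtree has 1 node {20}, right has 0 { }.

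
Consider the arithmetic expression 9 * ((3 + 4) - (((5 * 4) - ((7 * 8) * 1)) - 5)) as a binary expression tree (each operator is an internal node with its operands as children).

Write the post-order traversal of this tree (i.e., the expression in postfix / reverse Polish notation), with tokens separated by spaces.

9 3 4 + 5 4 * 7 8 * 1 * - 5 - - *

Post-order on an expression tree gives postfix notation: for each operator, emit left operand, right operand, then the operator.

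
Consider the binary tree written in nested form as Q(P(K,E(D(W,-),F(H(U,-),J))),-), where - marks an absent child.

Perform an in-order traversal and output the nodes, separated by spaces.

K P W D E U H F J Q

In-order visits the left subtree, then the node, then the right subtree.
At Q: go left to P.
  At P: go left to K.
    K is a leaf — visit K.
  Visit P.
  At P: go right to E.
    At E: go left to D.
      At D: go left to W.
        W is a leaf — visit W.
      Visit D.
      At D: no right child.
    Visit E.
    At E: go right to F.
      At F: go left to H.
        At H: go left to U.
          U is a leaf — visit U.
        Visit H.
        At H: no right child.
      Visit F.
      At F: go right to J.
        J is a leaf — visit J.
Visit Q.
At Q: no right child.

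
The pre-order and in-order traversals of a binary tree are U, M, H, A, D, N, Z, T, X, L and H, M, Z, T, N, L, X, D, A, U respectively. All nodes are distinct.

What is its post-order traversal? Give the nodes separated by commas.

H, T, Z, L, X, N, D, A, M, U

The first element of pre-order is the root; it splits in-order into left and right subtrees.
Root U: left subtree has 9 nodes {H, M, Z, T, N, L, X, D, A}, right has 0 { }.
  Root M: left subtree has 1 node {H}, right has 7 {Z, T, N, L, X, D, A}.
    Root A: left subtree has 6 nodes {Z, T, N, L, X, D}, right has 0 { }.
      Root D: left subtree has 5 nodes {Z, T, N, L, X}, right has 0 { }.
        Root N: left subtree has 2 nodes {Z, T}, right has 2 {L, X}.
          Root Z: left subtree has 0 nodes { }, right has 1 {T}.
          Root X: left subtree has 1 node {L}, right has 0 { }.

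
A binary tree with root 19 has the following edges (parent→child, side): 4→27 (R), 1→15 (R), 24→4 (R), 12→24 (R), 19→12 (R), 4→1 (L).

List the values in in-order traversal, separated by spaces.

19 12 24 1 15 4 27

In-order visits the left subtree, then the node, then the right subtree.
At 19: no left child.
Visit 19.
At 19: go right to 12.
  At 12: no left child.
  Visit 12.
  At 12: go right to 24.
    At 24: no left child.
    Visit 24.
    At 24: go right to 4.
      At 4: go left to 1.
        At 1: no left child.
        Visit 1.
        At 1: go right to 15.
          15 is a leaf — visit 15.
      Visit 4.
      At 4: go right to 27.
        27 is a leaf — visit 27.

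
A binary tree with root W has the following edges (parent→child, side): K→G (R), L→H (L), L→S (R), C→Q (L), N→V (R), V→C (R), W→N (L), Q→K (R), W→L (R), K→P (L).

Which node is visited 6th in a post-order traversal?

V

Post-order visits the left subtree, then the right subtree, then the node.
At W: go left to N.
  At N: no left child.
  At N: go right to V.
    At V: no left child.
    At V: go right to C.
      At C: go left to Q.
        At Q: no left child.
        At Q: go right to K.
          At K: go left to P.
            P is a leaf — visit P.
          At K: go right to G.
            G is a leaf — visit G.
          Visit K.
        Visit Q.
      At C: no right child.
      Visit C.
    Visit V.
  Visit N.
At W: go right to L.
  At L: go left to H.
    H is a leaf — visit H.
  At L: go right to S.
    S is a leaf — visit S.
  Visit L.
Visit W.
Full post-order sequence: P, G, K, Q, C, V, N, H, S, L, W.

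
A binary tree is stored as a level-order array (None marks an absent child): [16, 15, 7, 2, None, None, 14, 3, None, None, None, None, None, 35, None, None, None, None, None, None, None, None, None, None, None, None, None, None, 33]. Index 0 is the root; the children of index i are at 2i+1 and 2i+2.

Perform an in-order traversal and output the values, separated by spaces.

3 2 15 16 7 35 33 14

In-order visits the left subtree, then the node, then the right subtree.
At 16: go left to 15.
  At 15: go left to 2.
    At 2: go left to 3.
      3 is a leaf — visit 3.
    Visit 2.
    At 2: no right child.
  Visit 15.
  At 15: no right child.
Visit 16.
At 16: go right to 7.
  At 7: no left child.
  Visit 7.
  At 7: go right to 14.
    At 14: go left to 35.
      At 35: no left child.
      Visit 35.
      At 35: go right to 33.
        33 is a leaf — visit 33.
    Visit 14.
    At 14: no right child.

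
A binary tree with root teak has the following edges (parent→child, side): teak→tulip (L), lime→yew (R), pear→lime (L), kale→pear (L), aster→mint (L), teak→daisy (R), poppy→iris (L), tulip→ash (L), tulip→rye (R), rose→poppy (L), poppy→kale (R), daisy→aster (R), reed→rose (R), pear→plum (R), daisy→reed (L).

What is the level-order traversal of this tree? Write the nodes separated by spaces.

teak tulip daisy ash rye reed aster rose mint poppy iris kale pear lime plum yew

Level-order visits nodes level by level from the root, left to right within each level.
Level 0: teak
Level 1: tulip, daisy
Level 2: ash, rye, reed, aster
Level 3: rose, mint
Level 4: poppy
Level 5: iris, kale
Level 6: pear
Level 7: lime, plum
Level 8: yew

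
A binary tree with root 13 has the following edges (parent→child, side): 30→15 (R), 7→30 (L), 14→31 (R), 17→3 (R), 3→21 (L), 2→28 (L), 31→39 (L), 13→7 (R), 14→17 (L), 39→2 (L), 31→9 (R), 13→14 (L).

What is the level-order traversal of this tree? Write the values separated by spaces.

13 14 7 17 31 30 3 39 9 15 21 2 28

Level-order visits nodes level by level from the root, left to right within each level.
Level 0: 13
Level 1: 14, 7
Level 2: 17, 31, 30
Level 3: 3, 39, 9, 15
Level 4: 21, 2
Level 5: 28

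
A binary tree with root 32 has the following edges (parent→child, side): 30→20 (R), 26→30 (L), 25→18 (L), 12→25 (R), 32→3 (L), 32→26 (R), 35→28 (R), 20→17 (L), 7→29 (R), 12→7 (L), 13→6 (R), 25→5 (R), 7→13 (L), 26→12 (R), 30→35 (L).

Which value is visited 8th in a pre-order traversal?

Pre-order visits the node, then its left subtree, then its right subtree.
Visit 32.
At 32: go left to 3.
  3 is a leaf — visit 3.
At 32: go right to 26.
  Visit 26.
  At 26: go left to 30.
    Visit 30.
    At 30: go left to 35.
      Visit 35.
      At 35: no left child.
      At 35: go right to 28.
        28 is a leaf — visit 28.
    At 30: go right to 20.
      Visit 20.
      At 20: go left to 17.
        17 is a leaf — visit 17.
      At 20: no right child.
  At 26: go right to 12.
    Visit 12.
    At 12: go left to 7.
      Visit 7.
      At 7: go left to 13.
        Visit 13.
        At 13: no left child.
        At 13: go right to 6.
          6 is a leaf — visit 6.
      At 7: go right to 29.
        29 is a leaf — visit 29.
    At 12: go right to 25.
      Visit 25.
      At 25: go left to 18.
        18 is a leaf — visit 18.
      At 25: go right to 5.
        5 is a leaf — visit 5.
Full pre-order sequence: 32, 3, 26, 30, 35, 28, 20, 17, 12, 7, 13, 6, 29, 25, 18, 5.

17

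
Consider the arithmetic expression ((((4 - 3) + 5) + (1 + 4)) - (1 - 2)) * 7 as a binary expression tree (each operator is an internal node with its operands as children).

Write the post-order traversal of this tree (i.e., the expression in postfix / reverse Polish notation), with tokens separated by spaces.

4 3 - 5 + 1 4 + + 1 2 - - 7 *

Post-order on an expression tree gives postfix notation: for each operator, emit left operand, right operand, then the operator.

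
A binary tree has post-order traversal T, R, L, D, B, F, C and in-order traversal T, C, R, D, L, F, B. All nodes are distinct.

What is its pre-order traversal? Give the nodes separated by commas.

C, T, F, D, R, L, B

The last element of post-order is the root; it splits in-order into left and right subtrees.
Root C: left subtree has 1 node {T}, right has 5 {R, D, L, F, B}.
  Root F: left subtree has 3 nodes {R, D, L}, right has 1 {B}.
    Root D: left subtree has 1 node {R}, right has 1 {L}.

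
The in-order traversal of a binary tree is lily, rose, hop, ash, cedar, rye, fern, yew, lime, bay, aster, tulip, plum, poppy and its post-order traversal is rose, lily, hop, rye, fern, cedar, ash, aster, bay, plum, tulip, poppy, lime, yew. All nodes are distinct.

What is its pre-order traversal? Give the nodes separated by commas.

yew, ash, hop, lily, rose, cedar, fern, rye, lime, poppy, tulip, bay, aster, plum

The last element of post-order is the root; it splits in-order into left and right subtrees.
Root yew: left subtree has 7 nodes {lily, rose, hop, ash, cedar, rye, fern}, right has 6 {lime, bay, aster, tulip, plum, poppy}.
  Root ash: left subtree has 3 nodes {lily, rose, hop}, right has 3 {cedar, rye, fern}.
    Root hop: left subtree has 2 nodes {lily, rose}, right has 0 { }.
      Root lily: left subtree has 0 nodes { }, right has 1 {rose}.
    Root cedar: left subtree has 0 nodes { }, right has 2 {rye, fern}.
      Root fern: left subtree has 1 node {rye}, right has 0 { }.
  Root lime: left subtree has 0 nodes { }, right has 5 {bay, aster, tulip, plum, poppy}.
    Root poppy: left subtree has 4 nodes {bay, aster, tulip, plum}, right has 0 { }.
      Root tulip: left subtree has 2 nodes {bay, aster}, right has 1 {plum}.
        Root bay: left subtree has 0 nodes { }, right has 1 {aster}.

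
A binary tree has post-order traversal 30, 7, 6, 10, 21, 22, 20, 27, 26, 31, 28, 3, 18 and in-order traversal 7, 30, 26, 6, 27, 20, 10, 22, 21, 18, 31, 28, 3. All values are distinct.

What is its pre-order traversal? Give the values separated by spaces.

18 26 7 30 27 6 20 22 10 21 3 28 31

The last element of post-order is the root; it splits in-order into left and right subtrees.
Root 18: left subtree has 9 nodes {7, 30, 26, 6, 27, 20, 10, 22, 21}, right has 3 {31, 28, 3}.
  Root 26: left subtree has 2 nodes {7, 30}, right has 6 {6, 27, 20, 10, 22, 21}.
    Root 7: left subtree has 0 nodes { }, right has 1 {30}.
    Root 27: left subtree has 1 node {6}, right has 4 {20, 10, 22, 21}.
      Root 20: left subtree has 0 nodes { }, right has 3 {10, 22, 21}.
        Root 22: left subtree has 1 node {10}, right has 1 {21}.
  Root 3: left subtree has 2 nodes {31, 28}, right has 0 { }.
    Root 28: left subtree has 1 node {31}, right has 0 { }.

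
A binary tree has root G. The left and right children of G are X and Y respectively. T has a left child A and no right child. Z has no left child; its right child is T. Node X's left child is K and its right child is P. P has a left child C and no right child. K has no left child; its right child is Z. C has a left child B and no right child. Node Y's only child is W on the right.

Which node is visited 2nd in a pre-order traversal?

X

Pre-order visits the node, then its left subtree, then its right subtree.
Visit G.
At G: go left to X.
  Visit X.
  At X: go left to K.
    Visit K.
    At K: no left child.
    At K: go right to Z.
      Visit Z.
      At Z: no left child.
      At Z: go right to T.
        Visit T.
        At T: go left to A.
          A is a leaf — visit A.
        At T: no right child.
  At X: go right to P.
    Visit P.
    At P: go left to C.
      Visit C.
      At C: go left to B.
        B is a leaf — visit B.
      At C: no right child.
    At P: no right child.
At G: go right to Y.
  Visit Y.
  At Y: no left child.
  At Y: go right to W.
    W is a leaf — visit W.
Full pre-order sequence: G, X, K, Z, T, A, P, C, B, Y, W.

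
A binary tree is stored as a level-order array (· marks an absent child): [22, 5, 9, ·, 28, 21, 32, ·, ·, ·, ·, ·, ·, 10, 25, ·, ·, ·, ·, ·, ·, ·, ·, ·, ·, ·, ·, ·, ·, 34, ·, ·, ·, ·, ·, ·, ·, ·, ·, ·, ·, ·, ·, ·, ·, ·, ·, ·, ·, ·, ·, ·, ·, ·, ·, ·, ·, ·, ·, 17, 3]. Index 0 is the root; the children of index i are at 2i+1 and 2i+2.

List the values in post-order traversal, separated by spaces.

28 5 21 10 17 3 34 25 32 9 22

Post-order visits the left subtree, then the right subtree, then the node.
At 22: go left to 5.
  At 5: no left child.
  At 5: go right to 28.
    28 is a leaf — visit 28.
  Visit 5.
At 22: go right to 9.
  At 9: go left to 21.
    21 is a leaf — visit 21.
  At 9: go right to 32.
    At 32: go left to 10.
      10 is a leaf — visit 10.
    At 32: go right to 25.
      At 25: go left to 34.
        At 34: go left to 17.
          17 is a leaf — visit 17.
        At 34: go right to 3.
          3 is a leaf — visit 3.
        Visit 34.
      At 25: no right child.
      Visit 25.
    Visit 32.
  Visit 9.
Visit 22.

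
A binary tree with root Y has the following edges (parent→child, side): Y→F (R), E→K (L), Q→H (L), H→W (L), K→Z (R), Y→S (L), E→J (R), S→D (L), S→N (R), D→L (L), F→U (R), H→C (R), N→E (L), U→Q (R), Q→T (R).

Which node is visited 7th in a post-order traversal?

N

Post-order visits the left subtree, then the right subtree, then the node.
At Y: go left to S.
  At S: go left to D.
    At D: go left to L.
      L is a leaf — visit L.
    At D: no right child.
    Visit D.
  At S: go right to N.
    At N: go left to E.
      At E: go left to K.
        At K: no left child.
        At K: go right to Z.
          Z is a leaf — visit Z.
        Visit K.
      At E: go right to J.
        J is a leaf — visit J.
      Visit E.
    At N: no right child.
    Visit N.
  Visit S.
At Y: go right to F.
  At F: no left child.
  At F: go right to U.
    At U: no left child.
    At U: go right to Q.
      At Q: go left to H.
        At H: go left to W.
          W is a leaf — visit W.
        At H: go right to C.
          C is a leaf — visit C.
        Visit H.
      At Q: go right to T.
        T is a leaf — visit T.
      Visit Q.
    Visit U.
  Visit F.
Visit Y.
Full post-order sequence: L, D, Z, K, J, E, N, S, W, C, H, T, Q, U, F, Y.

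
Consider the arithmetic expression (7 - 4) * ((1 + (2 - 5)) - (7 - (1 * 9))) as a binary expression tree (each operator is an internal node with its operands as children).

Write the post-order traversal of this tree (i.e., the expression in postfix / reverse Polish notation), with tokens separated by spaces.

Post-order on an expression tree gives postfix notation: for each operator, emit left operand, right operand, then the operator.

7 4 - 1 2 5 - + 7 1 9 * - - *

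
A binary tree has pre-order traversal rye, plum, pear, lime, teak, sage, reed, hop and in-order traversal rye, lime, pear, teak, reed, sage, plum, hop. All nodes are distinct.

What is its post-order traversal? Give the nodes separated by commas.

The first element of pre-order is the root; it splits in-order into left and right subtrees.
Root rye: left subtree has 0 nodes { }, right has 7 {lime, pear, teak, reed, sage, plum, hop}.
  Root plum: left subtree has 5 nodes {lime, pear, teak, reed, sage}, right has 1 {hop}.
    Root pear: left subtree has 1 node {lime}, right has 3 {teak, reed, sage}.
      Root teak: left subtree has 0 nodes { }, right has 2 {reed, sage}.
        Root sage: left subtree has 1 node {reed}, right has 0 { }.

lime, reed, sage, teak, pear, hop, plum, rye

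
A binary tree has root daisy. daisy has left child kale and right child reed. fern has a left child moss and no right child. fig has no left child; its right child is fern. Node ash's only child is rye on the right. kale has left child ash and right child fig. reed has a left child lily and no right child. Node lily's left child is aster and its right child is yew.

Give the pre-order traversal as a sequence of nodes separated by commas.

daisy, kale, ash, rye, fig, fern, moss, reed, lily, aster, yew

Pre-order visits the node, then its left subtree, then its right subtree.
Visit daisy.
At daisy: go left to kale.
  Visit kale.
  At kale: go left to ash.
    Visit ash.
    At ash: no left child.
    At ash: go right to rye.
      rye is a leaf — visit rye.
  At kale: go right to fig.
    Visit fig.
    At fig: no left child.
    At fig: go right to fern.
      Visit fern.
      At fern: go left to moss.
        moss is a leaf — visit moss.
      At fern: no right child.
At daisy: go right to reed.
  Visit reed.
  At reed: go left to lily.
    Visit lily.
    At lily: go left to aster.
      aster is a leaf — visit aster.
    At lily: go right to yew.
      yew is a leaf — visit yew.
  At reed: no right child.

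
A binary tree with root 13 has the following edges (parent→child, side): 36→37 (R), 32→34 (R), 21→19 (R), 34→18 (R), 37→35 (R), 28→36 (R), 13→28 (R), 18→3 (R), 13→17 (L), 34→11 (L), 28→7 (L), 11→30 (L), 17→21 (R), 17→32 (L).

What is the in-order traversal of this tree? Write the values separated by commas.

32, 30, 11, 34, 18, 3, 17, 21, 19, 13, 7, 28, 36, 37, 35

In-order visits the left subtree, then the node, then the right subtree.
At 13: go left to 17.
  At 17: go left to 32.
    At 32: no left child.
    Visit 32.
    At 32: go right to 34.
      At 34: go left to 11.
        At 11: go left to 30.
          30 is a leaf — visit 30.
        Visit 11.
        At 11: no right child.
      Visit 34.
      At 34: go right to 18.
        At 18: no left child.
        Visit 18.
        At 18: go right to 3.
          3 is a leaf — visit 3.
  Visit 17.
  At 17: go right to 21.
    At 21: no left child.
    Visit 21.
    At 21: go right to 19.
      19 is a leaf — visit 19.
Visit 13.
At 13: go right to 28.
  At 28: go left to 7.
    7 is a leaf — visit 7.
  Visit 28.
  At 28: go right to 36.
    At 36: no left child.
    Visit 36.
    At 36: go right to 37.
      At 37: no left child.
      Visit 37.
      At 37: go right to 35.
        35 is a leaf — visit 35.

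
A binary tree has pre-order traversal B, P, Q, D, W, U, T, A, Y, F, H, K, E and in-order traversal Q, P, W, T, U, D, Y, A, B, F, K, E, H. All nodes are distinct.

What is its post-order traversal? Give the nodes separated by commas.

The first element of pre-order is the root; it splits in-order into left and right subtrees.
Root B: left subtree has 8 nodes {Q, P, W, T, U, D, Y, A}, right has 4 {F, K, E, H}.
  Root P: left subtree has 1 node {Q}, right has 6 {W, T, U, D, Y, A}.
    Root D: left subtree has 3 nodes {W, T, U}, right has 2 {Y, A}.
      Root W: left subtree has 0 nodes { }, right has 2 {T, U}.
        Root U: left subtree has 1 node {T}, right has 0 { }.
      Root A: left subtree has 1 node {Y}, right has 0 { }.
  Root F: left subtree has 0 nodes { }, right has 3 {K, E, H}.
    Root H: left subtree has 2 nodes {K, E}, right has 0 { }.
      Root K: left subtree has 0 nodes { }, right has 1 {E}.

Q, T, U, W, Y, A, D, P, E, K, H, F, B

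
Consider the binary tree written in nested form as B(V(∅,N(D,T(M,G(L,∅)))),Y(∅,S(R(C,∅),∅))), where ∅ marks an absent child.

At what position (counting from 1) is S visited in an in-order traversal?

12

In-order visits the left subtree, then the node, then the right subtree.
At B: go left to V.
  At V: no left child.
  Visit V.
  At V: go right to N.
    At N: go left to D.
      D is a leaf — visit D.
    Visit N.
    At N: go right to T.
      At T: go left to M.
        M is a leaf — visit M.
      Visit T.
      At T: go right to G.
        At G: go left to L.
          L is a leaf — visit L.
        Visit G.
        At G: no right child.
Visit B.
At B: go right to Y.
  At Y: no left child.
  Visit Y.
  At Y: go right to S.
    At S: go left to R.
      At R: go left to C.
        C is a leaf — visit C.
      Visit R.
      At R: no right child.
    Visit S.
    At S: no right child.
Full in-order sequence: V, D, N, M, T, L, G, B, Y, C, R, S.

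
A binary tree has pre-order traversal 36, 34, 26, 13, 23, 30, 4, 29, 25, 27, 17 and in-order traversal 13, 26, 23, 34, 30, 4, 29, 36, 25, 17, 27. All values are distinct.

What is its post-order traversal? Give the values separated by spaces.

The first element of pre-order is the root; it splits in-order into left and right subtrees.
Root 36: left subtree has 7 nodes {13, 26, 23, 34, 30, 4, 29}, right has 3 {25, 17, 27}.
  Root 34: left subtree has 3 nodes {13, 26, 23}, right has 3 {30, 4, 29}.
    Root 26: left subtree has 1 node {13}, right has 1 {23}.
    Root 30: left subtree has 0 nodes { }, right has 2 {4, 29}.
      Root 4: left subtree has 0 nodes { }, right has 1 {29}.
  Root 25: left subtree has 0 nodes { }, right has 2 {17, 27}.
    Root 27: left subtree has 1 node {17}, right has 0 { }.

13 23 26 29 4 30 34 17 27 25 36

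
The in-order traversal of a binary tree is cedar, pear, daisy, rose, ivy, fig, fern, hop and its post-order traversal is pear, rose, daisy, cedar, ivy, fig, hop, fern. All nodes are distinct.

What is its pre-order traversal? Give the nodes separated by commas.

fern, fig, ivy, cedar, daisy, pear, rose, hop

The last element of post-order is the root; it splits in-order into left and right subtrees.
Root fern: left subtree has 6 nodes {cedar, pear, daisy, rose, ivy, fig}, right has 1 {hop}.
  Root fig: left subtree has 5 nodes {cedar, pear, daisy, rose, ivy}, right has 0 { }.
    Root ivy: left subtree has 4 nodes {cedar, pear, daisy, rose}, right has 0 { }.
      Root cedar: left subtree has 0 nodes { }, right has 3 {pear, daisy, rose}.
        Root daisy: left subtree has 1 node {pear}, right has 1 {rose}.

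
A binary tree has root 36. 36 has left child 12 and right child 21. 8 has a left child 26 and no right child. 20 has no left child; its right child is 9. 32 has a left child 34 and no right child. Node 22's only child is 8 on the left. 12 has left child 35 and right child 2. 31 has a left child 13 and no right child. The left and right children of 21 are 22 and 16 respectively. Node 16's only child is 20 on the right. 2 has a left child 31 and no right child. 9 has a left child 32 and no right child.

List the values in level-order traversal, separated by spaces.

36 12 21 35 2 22 16 31 8 20 13 26 9 32 34

Level-order visits nodes level by level from the root, left to right within each level.
Level 0: 36
Level 1: 12, 21
Level 2: 35, 2, 22, 16
Level 3: 31, 8, 20
Level 4: 13, 26, 9
Level 5: 32
Level 6: 34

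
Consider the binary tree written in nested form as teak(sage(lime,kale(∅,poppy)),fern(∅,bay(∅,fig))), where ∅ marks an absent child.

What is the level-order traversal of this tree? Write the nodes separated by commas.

teak, sage, fern, lime, kale, bay, poppy, fig

Level-order visits nodes level by level from the root, left to right within each level.
Level 0: teak
Level 1: sage, fern
Level 2: lime, kale, bay
Level 3: poppy, fig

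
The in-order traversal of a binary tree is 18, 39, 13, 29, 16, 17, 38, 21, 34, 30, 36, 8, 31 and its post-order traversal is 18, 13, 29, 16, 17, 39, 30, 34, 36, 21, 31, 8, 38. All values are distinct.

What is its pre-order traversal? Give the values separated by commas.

38, 39, 18, 17, 16, 29, 13, 8, 21, 36, 34, 30, 31

The last element of post-order is the root; it splits in-order into left and right subtrees.
Root 38: left subtree has 6 nodes {18, 39, 13, 29, 16, 17}, right has 6 {21, 34, 30, 36, 8, 31}.
  Root 39: left subtree has 1 node {18}, right has 4 {13, 29, 16, 17}.
    Root 17: left subtree has 3 nodes {13, 29, 16}, right has 0 { }.
      Root 16: left subtree has 2 nodes {13, 29}, right has 0 { }.
        Root 29: left subtree has 1 node {13}, right has 0 { }.
  Root 8: left subtree has 4 nodes {21, 34, 30, 36}, right has 1 {31}.
    Root 21: left subtree has 0 nodes { }, right has 3 {34, 30, 36}.
      Root 36: left subtree has 2 nodes {34, 30}, right has 0 { }.
        Root 34: left subtree has 0 nodes { }, right has 1 {30}.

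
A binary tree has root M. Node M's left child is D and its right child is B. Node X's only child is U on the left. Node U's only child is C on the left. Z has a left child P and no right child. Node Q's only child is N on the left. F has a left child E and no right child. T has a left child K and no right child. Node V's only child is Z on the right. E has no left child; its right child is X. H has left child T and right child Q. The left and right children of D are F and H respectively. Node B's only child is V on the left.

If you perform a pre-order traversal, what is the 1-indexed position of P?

16

Pre-order visits the node, then its left subtree, then its right subtree.
Visit M.
At M: go left to D.
  Visit D.
  At D: go left to F.
    Visit F.
    At F: go left to E.
      Visit E.
      At E: no left child.
      At E: go right to X.
        Visit X.
        At X: go left to U.
          Visit U.
          At U: go left to C.
            C is a leaf — visit C.
          At U: no right child.
        At X: no right child.
    At F: no right child.
  At D: go right to H.
    Visit H.
    At H: go left to T.
      Visit T.
      At T: go left to K.
        K is a leaf — visit K.
      At T: no right child.
    At H: go right to Q.
      Visit Q.
      At Q: go left to N.
        N is a leaf — visit N.
      At Q: no right child.
At M: go right to B.
  Visit B.
  At B: go left to V.
    Visit V.
    At V: no left child.
    At V: go right to Z.
      Visit Z.
      At Z: go left to P.
        P is a leaf — visit P.
      At Z: no right child.
  At B: no right child.
Full pre-order sequence: M, D, F, E, X, U, C, H, T, K, Q, N, B, V, Z, P.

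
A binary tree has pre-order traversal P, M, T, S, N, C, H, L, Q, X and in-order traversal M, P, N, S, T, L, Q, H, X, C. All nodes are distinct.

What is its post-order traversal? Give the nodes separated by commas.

The first element of pre-order is the root; it splits in-order into left and right subtrees.
Root P: left subtree has 1 node {M}, right has 8 {N, S, T, L, Q, H, X, C}.
  Root T: left subtree has 2 nodes {N, S}, right has 5 {L, Q, H, X, C}.
    Root S: left subtree has 1 node {N}, right has 0 { }.
    Root C: left subtree has 4 nodes {L, Q, H, X}, right has 0 { }.
      Root H: left subtree has 2 nodes {L, Q}, right has 1 {X}.
        Root L: left subtree has 0 nodes { }, right has 1 {Q}.

M, N, S, Q, L, X, H, C, T, P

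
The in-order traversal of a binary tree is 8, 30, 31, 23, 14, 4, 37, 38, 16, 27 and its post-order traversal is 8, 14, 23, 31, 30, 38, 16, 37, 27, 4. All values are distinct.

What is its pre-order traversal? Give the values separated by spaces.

The last element of post-order is the root; it splits in-order into left and right subtrees.
Root 4: left subtree has 5 nodes {8, 30, 31, 23, 14}, right has 4 {37, 38, 16, 27}.
  Root 30: left subtree has 1 node {8}, right has 3 {31, 23, 14}.
    Root 31: left subtree has 0 nodes { }, right has 2 {23, 14}.
      Root 23: left subtree has 0 nodes { }, right has 1 {14}.
  Root 27: left subtree has 3 nodes {37, 38, 16}, right has 0 { }.
    Root 37: left subtree has 0 nodes { }, right has 2 {38, 16}.
      Root 16: left subtree has 1 node {38}, right has 0 { }.

4 30 8 31 23 14 27 37 16 38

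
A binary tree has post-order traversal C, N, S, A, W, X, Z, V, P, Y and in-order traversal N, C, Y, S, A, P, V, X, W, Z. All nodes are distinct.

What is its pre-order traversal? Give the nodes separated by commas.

The last element of post-order is the root; it splits in-order into left and right subtrees.
Root Y: left subtree has 2 nodes {N, C}, right has 7 {S, A, P, V, X, W, Z}.
  Root N: left subtree has 0 nodes { }, right has 1 {C}.
  Root P: left subtree has 2 nodes {S, A}, right has 4 {V, X, W, Z}.
    Root A: left subtree has 1 node {S}, right has 0 { }.
    Root V: left subtree has 0 nodes { }, right has 3 {X, W, Z}.
      Root Z: left subtree has 2 nodes {X, W}, right has 0 { }.
        Root X: left subtree has 0 nodes { }, right has 1 {W}.

Y, N, C, P, A, S, V, Z, X, W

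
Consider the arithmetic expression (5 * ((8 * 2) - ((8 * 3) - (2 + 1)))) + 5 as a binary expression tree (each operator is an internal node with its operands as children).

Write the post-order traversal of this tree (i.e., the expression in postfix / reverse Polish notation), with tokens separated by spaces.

5 8 2 * 8 3 * 2 1 + - - * 5 +

Post-order on an expression tree gives postfix notation: for each operator, emit left operand, right operand, then the operator.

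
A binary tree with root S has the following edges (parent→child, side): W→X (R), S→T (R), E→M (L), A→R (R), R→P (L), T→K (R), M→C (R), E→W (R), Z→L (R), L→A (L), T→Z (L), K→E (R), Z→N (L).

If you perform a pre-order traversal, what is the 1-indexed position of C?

Pre-order visits the node, then its left subtree, then its right subtree.
Visit S.
At S: no left child.
At S: go right to T.
  Visit T.
  At T: go left to Z.
    Visit Z.
    At Z: go left to N.
      N is a leaf — visit N.
    At Z: go right to L.
      Visit L.
      At L: go left to A.
        Visit A.
        At A: no left child.
        At A: go right to R.
          Visit R.
          At R: go left to P.
            P is a leaf — visit P.
          At R: no right child.
      At L: no right child.
  At T: go right to K.
    Visit K.
    At K: no left child.
    At K: go right to E.
      Visit E.
      At E: go left to M.
        Visit M.
        At M: no left child.
        At M: go right to C.
          C is a leaf — visit C.
      At E: go right to W.
        Visit W.
        At W: no left child.
        At W: go right to X.
          X is a leaf — visit X.
Full pre-order sequence: S, T, Z, N, L, A, R, P, K, E, M, C, W, X.

12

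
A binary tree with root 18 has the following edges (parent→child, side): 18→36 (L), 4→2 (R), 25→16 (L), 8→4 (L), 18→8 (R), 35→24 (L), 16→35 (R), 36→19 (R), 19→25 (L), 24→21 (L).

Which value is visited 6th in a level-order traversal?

Level-order visits nodes level by level from the root, left to right within each level.
Level 0: 18
Level 1: 36, 8
Level 2: 19, 4
Level 3: 25, 2
Level 4: 16
Level 5: 35
Level 6: 24
Level 7: 21
Full level-order sequence: 18, 36, 8, 19, 4, 25, 2, 16, 35, 24, 21.

25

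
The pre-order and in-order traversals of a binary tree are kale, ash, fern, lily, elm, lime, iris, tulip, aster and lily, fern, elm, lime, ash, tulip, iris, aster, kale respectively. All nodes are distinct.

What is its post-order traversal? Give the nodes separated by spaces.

The first element of pre-order is the root; it splits in-order into left and right subtrees.
Root kale: left subtree has 8 nodes {lily, fern, elm, lime, ash, tulip, iris, aster}, right has 0 { }.
  Root ash: left subtree has 4 nodes {lily, fern, elm, lime}, right has 3 {tulip, iris, aster}.
    Root fern: left subtree has 1 node {lily}, right has 2 {elm, lime}.
      Root elm: left subtree has 0 nodes { }, right has 1 {lime}.
    Root iris: left subtree has 1 node {tulip}, right has 1 {aster}.

lily lime elm fern tulip aster iris ash kale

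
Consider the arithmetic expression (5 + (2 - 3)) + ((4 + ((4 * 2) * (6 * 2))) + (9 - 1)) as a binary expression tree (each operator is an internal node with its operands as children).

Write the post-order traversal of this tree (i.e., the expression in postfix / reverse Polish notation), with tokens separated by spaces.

5 2 3 - + 4 4 2 * 6 2 * * + 9 1 - + +

Post-order on an expression tree gives postfix notation: for each operator, emit left operand, right operand, then the operator.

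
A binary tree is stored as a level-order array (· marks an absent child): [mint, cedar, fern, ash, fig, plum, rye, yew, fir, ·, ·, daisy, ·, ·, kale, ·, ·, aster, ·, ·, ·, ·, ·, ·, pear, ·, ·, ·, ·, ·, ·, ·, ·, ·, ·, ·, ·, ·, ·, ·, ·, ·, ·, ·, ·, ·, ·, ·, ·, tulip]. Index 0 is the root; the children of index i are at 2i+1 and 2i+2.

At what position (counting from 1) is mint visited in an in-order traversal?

7

In-order visits the left subtree, then the node, then the right subtree.
At mint: go left to cedar.
  At cedar: go left to ash.
    At ash: go left to yew.
      yew is a leaf — visit yew.
    Visit ash.
    At ash: go right to fir.
      At fir: go left to aster.
        aster is a leaf — visit aster.
      Visit fir.
      At fir: no right child.
  Visit cedar.
  At cedar: go right to fig.
    fig is a leaf — visit fig.
Visit mint.
At mint: go right to fern.
  At fern: go left to plum.
    At plum: go left to daisy.
      At daisy: no left child.
      Visit daisy.
      At daisy: go right to pear.
        At pear: go left to tulip.
          tulip is a leaf — visit tulip.
        Visit pear.
        At pear: no right child.
    Visit plum.
    At plum: no right child.
  Visit fern.
  At fern: go right to rye.
    At rye: no left child.
    Visit rye.
    At rye: go right to kale.
      kale is a leaf — visit kale.
Full in-order sequence: yew, ash, aster, fir, cedar, fig, mint, daisy, tulip, pear, plum, fern, rye, kale.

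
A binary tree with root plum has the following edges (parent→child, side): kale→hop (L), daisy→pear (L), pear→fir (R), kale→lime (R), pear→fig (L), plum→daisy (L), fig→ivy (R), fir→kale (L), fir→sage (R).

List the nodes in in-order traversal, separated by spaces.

fig ivy pear hop kale lime fir sage daisy plum

In-order visits the left subtree, then the node, then the right subtree.
At plum: go left to daisy.
  At daisy: go left to pear.
    At pear: go left to fig.
      At fig: no left child.
      Visit fig.
      At fig: go right to ivy.
        ivy is a leaf — visit ivy.
    Visit pear.
    At pear: go right to fir.
      At fir: go left to kale.
        At kale: go left to hop.
          hop is a leaf — visit hop.
        Visit kale.
        At kale: go right to lime.
          lime is a leaf — visit lime.
      Visit fir.
      At fir: go right to sage.
        sage is a leaf — visit sage.
  Visit daisy.
  At daisy: no right child.
Visit plum.
At plum: no right child.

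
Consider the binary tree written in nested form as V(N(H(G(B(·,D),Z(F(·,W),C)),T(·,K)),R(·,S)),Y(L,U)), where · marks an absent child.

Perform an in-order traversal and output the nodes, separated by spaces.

In-order visits the left subtree, then the node, then the right subtree.
At V: go left to N.
  At N: go left to H.
    At H: go left to G.
      At G: go left to B.
        At B: no left child.
        Visit B.
        At B: go right to D.
          D is a leaf — visit D.
      Visit G.
      At G: go right to Z.
        At Z: go left to F.
          At F: no left child.
          Visit F.
          At F: go right to W.
            W is a leaf — visit W.
        Visit Z.
        At Z: go right to C.
          C is a leaf — visit C.
    Visit H.
    At H: go right to T.
      At T: no left child.
      Visit T.
      At T: go right to K.
        K is a leaf — visit K.
  Visit N.
  At N: go right to R.
    At R: no left child.
    Visit R.
    At R: go right to S.
      S is a leaf — visit S.
Visit V.
At V: go right to Y.
  At Y: go left to L.
    L is a leaf — visit L.
  Visit Y.
  At Y: go right to U.
    U is a leaf — visit U.

B D G F W Z C H T K N R S V L Y U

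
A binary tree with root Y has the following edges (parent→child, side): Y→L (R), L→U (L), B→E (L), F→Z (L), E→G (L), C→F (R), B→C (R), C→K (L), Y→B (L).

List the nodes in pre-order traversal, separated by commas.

Pre-order visits the node, then its left subtree, then its right subtree.
Visit Y.
At Y: go left to B.
  Visit B.
  At B: go left to E.
    Visit E.
    At E: go left to G.
      G is a leaf — visit G.
    At E: no right child.
  At B: go right to C.
    Visit C.
    At C: go left to K.
      K is a leaf — visit K.
    At C: go right to F.
      Visit F.
      At F: go left to Z.
        Z is a leaf — visit Z.
      At F: no right child.
At Y: go right to L.
  Visit L.
  At L: go left to U.
    U is a leaf — visit U.
  At L: no right child.

Y, B, E, G, C, K, F, Z, L, U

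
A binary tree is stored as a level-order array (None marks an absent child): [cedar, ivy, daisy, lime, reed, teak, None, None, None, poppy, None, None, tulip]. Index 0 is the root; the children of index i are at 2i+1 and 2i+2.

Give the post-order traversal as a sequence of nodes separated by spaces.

lime poppy reed ivy tulip teak daisy cedar

Post-order visits the left subtree, then the right subtree, then the node.
At cedar: go left to ivy.
  At ivy: go left to lime.
    lime is a leaf — visit lime.
  At ivy: go right to reed.
    At reed: go left to poppy.
      poppy is a leaf — visit poppy.
    At reed: no right child.
    Visit reed.
  Visit ivy.
At cedar: go right to daisy.
  At daisy: go left to teak.
    At teak: no left child.
    At teak: go right to tulip.
      tulip is a leaf — visit tulip.
    Visit teak.
  At daisy: no right child.
  Visit daisy.
Visit cedar.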